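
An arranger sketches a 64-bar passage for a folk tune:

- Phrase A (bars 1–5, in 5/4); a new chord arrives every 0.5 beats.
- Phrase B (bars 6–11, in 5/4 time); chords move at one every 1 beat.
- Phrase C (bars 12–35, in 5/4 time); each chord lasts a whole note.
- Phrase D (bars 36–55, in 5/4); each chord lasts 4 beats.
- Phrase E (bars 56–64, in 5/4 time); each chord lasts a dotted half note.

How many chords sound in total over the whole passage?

A: 5·5 = 25 beats, 25/0.5 = 50 chords.
B: 6·5 = 30 beats, 30/1 = 30 chords.
C: 24·5 = 120 beats, 120/4 = 30 chords.
D: 20·5 = 100 beats, 100/4 = 25 chords.
E: 9·5 = 45 beats, 45/3 = 15 chords.
Total: 50 + 30 + 30 + 25 + 15 = 150.

150 chords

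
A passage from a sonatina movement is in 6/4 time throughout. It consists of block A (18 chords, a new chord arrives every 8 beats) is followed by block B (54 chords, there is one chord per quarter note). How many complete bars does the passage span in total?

33 bars

A: 18 × 8 = 144 beats = 24 bars.
B: 54 × 1 = 54 beats = 9 bars.
Total: 24 + 9 = 33 bars.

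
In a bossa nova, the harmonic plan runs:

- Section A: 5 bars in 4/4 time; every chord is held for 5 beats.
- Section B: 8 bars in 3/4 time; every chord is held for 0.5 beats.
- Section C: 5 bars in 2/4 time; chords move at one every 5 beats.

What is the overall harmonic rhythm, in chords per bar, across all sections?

A: 5 × 4 = 20 beats ÷ 5 = 4 chords.
B: 8 × 3 = 24 beats ÷ 0.5 = 48 chords.
C: 5 × 2 = 10 beats ÷ 5 = 2 chords.
Overall: 54 chords over 18 bars → 54/18 = 3 chords per bar.

3 chords per bar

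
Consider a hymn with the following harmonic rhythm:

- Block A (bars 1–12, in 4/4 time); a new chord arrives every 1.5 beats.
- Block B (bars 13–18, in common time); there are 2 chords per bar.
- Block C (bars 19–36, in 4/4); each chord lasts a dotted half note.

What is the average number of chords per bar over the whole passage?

17/9 chords per bar

A: 12 × 4 = 48 beats ÷ 1.5 = 32 chords.
B: 6 × 4 = 24 beats ÷ 2 = 12 chords.
C: 18 × 4 = 72 beats ÷ 3 = 24 chords.
Overall: 68 chords over 36 bars → 68/36 = 17/9 chords per bar.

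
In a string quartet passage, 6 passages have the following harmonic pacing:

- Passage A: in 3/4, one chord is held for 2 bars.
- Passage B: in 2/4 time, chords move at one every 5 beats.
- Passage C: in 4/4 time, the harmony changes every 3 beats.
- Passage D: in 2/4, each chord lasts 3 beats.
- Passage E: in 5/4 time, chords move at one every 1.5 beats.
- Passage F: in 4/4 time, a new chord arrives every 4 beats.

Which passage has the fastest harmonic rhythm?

A: each chord is 6 beats in 3/4, so 0.5 per bar.
B: each chord is 5 beats in 2/4, so 0.4 per bar.
C: each chord is 3 beats in 4/4, so 4/3 per bar.
D: each chord is 3 beats in 2/4, so 2/3 per bar.
E: each chord is 1.5 beats in 5/4, so 10/3 per bar.
F: each chord is 4 beats in 4/4, so 1 per bar.
Fastest is E at 10/3 chords/bar.

Passage E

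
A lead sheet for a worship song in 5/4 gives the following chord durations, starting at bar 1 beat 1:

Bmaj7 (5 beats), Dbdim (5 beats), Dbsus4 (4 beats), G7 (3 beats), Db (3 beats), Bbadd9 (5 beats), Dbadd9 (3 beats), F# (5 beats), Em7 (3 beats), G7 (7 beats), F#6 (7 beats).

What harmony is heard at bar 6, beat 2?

Beat 2 of bar 6 is beat (6−1)×5 + 2 = 27 overall.
Running totals: Bmaj7 ends at 5, Dbdim ends at 10, Dbsus4 ends at 14, G7 ends at 17, Db ends at 20, Bbadd9 ends at 25, Dbadd9 ends at 28.
Beat 27 falls within Dbadd9.

Dbadd9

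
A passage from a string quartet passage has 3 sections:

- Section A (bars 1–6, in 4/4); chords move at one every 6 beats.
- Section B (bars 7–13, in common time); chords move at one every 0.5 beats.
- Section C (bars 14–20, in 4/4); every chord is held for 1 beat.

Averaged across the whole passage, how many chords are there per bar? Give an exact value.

A: 6 bars of 4 beats is 24 beats; at 6 beats each that's 4 chords.
B: 7 bars of 4 beats is 28 beats; at 0.5 beats each that's 56 chords.
C: 7 bars of 4 beats is 28 beats; at 1 beat each that's 28 chords.
Overall: 88 chords over 20 bars → 88/20 = 4.4 chords per bar.

4.4 chords per bar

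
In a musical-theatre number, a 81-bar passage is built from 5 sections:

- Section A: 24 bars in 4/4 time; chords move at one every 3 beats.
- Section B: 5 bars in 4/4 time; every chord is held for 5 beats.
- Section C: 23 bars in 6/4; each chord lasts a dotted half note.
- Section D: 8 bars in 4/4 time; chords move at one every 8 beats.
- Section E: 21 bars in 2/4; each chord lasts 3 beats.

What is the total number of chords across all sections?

100 chords

A: 24 bars × 4 beats = 96 beats; 3 beats/chord → 32 chords.
B: 5 bars × 4 beats = 20 beats; 5 beats/chord → 4 chords.
C: 23 bars × 6 beats = 138 beats; 3 beats/chord → 46 chords.
D: 8 bars × 4 beats = 32 beats; 8 beats/chord → 4 chords.
E: 21 bars × 2 beats = 42 beats; 3 beats/chord → 14 chords.
Total: 32 + 4 + 46 + 4 + 14 = 100.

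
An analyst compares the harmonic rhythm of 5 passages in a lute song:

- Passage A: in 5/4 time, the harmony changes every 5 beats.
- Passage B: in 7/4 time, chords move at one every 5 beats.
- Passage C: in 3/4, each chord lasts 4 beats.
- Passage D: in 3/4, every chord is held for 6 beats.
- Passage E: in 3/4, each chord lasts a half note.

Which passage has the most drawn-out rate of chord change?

A: 5 beats/bar ÷ 5 beats/chord = 1 chord/bar.
B: 7 beats/bar ÷ 5 beats/chord = 1.4 chords/bar.
C: 3 beats/bar ÷ 4 beats/chord = 0.75 chords/bar.
D: 3 beats/bar ÷ 6 beats/chord = 0.5 chords/bar.
E: 3 beats/bar ÷ 2 beats/chord = 1.5 chords/bar.
Slowest is D at 0.5 chords/bar.

Passage D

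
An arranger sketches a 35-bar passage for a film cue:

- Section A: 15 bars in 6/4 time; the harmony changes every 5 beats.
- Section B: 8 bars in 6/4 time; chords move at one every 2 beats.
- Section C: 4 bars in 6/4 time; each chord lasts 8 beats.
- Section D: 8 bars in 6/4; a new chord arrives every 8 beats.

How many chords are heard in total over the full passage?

51 chords

A: 15 bars × 6 beats = 90 beats; 5 beats/chord → 18 chords.
B: 8 bars × 6 beats = 48 beats; 2 beats/chord → 24 chords.
C: 4 bars × 6 beats = 24 beats; 8 beats/chord → 3 chords.
D: 8 bars × 6 beats = 48 beats; 8 beats/chord → 6 chords.
Total: 18 + 24 + 3 + 6 = 51.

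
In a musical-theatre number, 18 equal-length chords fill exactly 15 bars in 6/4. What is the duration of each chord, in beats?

5 beats

15 bars × 6 beats/bar = 90 beats total.
90 beats ÷ 18 chords = 5 beats per chord.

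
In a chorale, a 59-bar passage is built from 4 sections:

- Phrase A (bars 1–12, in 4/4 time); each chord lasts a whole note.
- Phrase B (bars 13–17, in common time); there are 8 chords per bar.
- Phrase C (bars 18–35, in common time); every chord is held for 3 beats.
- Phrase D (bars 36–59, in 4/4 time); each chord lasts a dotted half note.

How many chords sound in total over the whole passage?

A has 48 beats and chords last 4 each, so 12 chords.
B has 20 beats and chords last 0.5 each, so 40 chords.
C has 72 beats and chords last 3 each, so 24 chords.
D has 96 beats and chords last 3 each, so 32 chords.
Total: 12 + 40 + 24 + 32 = 108.

108 chords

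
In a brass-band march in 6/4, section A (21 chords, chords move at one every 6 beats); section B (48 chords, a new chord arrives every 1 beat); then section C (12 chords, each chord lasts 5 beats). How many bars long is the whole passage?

39 bars

A: 21 × 6 = 126 beats = 21 bars.
B: 48 × 1 = 48 beats = 8 bars.
C: 12 × 5 = 60 beats = 10 bars.
Total: 21 + 8 + 10 = 39 bars.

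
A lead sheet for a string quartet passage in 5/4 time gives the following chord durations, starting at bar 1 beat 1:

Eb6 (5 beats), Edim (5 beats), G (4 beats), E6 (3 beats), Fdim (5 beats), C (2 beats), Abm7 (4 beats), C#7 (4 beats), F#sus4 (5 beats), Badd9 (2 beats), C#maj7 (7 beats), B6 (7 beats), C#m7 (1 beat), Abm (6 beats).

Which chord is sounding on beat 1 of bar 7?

C#7

Beat 1 of bar 7 is beat (7−1)×5 + 1 = 31 overall.
Running totals: Eb6 ends at 5, Edim ends at 10, G ends at 14, E6 ends at 17, Fdim ends at 22, C ends at 24, Abm7 ends at 28, C#7 ends at 32.
Beat 31 falls within C#7.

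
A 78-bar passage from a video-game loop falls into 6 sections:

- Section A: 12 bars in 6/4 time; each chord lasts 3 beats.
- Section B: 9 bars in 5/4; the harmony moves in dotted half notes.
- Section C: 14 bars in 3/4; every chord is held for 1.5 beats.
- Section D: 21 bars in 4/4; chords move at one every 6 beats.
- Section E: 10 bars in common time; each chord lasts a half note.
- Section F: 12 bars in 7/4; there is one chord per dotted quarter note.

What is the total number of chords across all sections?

157 chords

A: 12 bars × 6 beats = 72 beats; 3 beats/chord → 24 chords.
B: 9 bars × 5 beats = 45 beats; 3 beats/chord → 15 chords.
C: 14 bars × 3 beats = 42 beats; 1.5 beats/chord → 28 chords.
D: 21 bars × 4 beats = 84 beats; 6 beats/chord → 14 chords.
E: 10 bars × 4 beats = 40 beats; 2 beats/chord → 20 chords.
F: 12 bars × 7 beats = 84 beats; 1.5 beats/chord → 56 chords.
Total: 24 + 15 + 28 + 14 + 20 + 56 = 157.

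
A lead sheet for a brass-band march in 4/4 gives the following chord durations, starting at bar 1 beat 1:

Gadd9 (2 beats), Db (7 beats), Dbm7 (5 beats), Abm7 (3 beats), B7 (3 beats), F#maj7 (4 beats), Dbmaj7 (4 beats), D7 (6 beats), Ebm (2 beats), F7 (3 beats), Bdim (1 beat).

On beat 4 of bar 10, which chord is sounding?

Bdim

Beat 4 of bar 10 is beat (10−1)×4 + 4 = 40 overall.
Running totals: Gadd9 ends at 2, Db ends at 9, Dbm7 ends at 14, Abm7 ends at 17, B7 ends at 20, F#maj7 ends at 24, Dbmaj7 ends at 28, D7 ends at 34, Ebm ends at 36, F7 ends at 39, Bdim ends at 40.
Beat 40 falls within Bdim.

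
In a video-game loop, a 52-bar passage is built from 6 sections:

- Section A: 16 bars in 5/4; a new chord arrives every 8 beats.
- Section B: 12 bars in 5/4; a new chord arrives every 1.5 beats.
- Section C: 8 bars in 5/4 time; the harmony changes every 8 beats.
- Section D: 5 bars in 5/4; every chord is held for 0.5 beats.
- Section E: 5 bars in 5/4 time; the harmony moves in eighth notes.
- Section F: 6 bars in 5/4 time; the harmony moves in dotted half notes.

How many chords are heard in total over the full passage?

A: 16·5 = 80 beats, 80/8 = 10 chords.
B: 12·5 = 60 beats, 60/1.5 = 40 chords.
C: 8·5 = 40 beats, 40/8 = 5 chords.
D: 5·5 = 25 beats, 25/0.5 = 50 chords.
E: 5·5 = 25 beats, 25/0.5 = 50 chords.
F: 6·5 = 30 beats, 30/3 = 10 chords.
Total: 10 + 40 + 5 + 50 + 50 + 10 = 165.

165 chords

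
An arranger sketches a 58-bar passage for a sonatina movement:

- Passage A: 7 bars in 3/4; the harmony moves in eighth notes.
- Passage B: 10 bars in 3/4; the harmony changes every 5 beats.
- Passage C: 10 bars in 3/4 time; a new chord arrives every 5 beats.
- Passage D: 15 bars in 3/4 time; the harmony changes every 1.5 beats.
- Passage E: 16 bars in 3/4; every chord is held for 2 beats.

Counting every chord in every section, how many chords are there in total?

108 chords

A: 7·3 = 21 beats, 21/0.5 = 42 chords.
B: 10·3 = 30 beats, 30/5 = 6 chords.
C: 10·3 = 30 beats, 30/5 = 6 chords.
D: 15·3 = 45 beats, 45/1.5 = 30 chords.
E: 16·3 = 48 beats, 48/2 = 24 chords.
Total: 42 + 6 + 6 + 30 + 24 = 108.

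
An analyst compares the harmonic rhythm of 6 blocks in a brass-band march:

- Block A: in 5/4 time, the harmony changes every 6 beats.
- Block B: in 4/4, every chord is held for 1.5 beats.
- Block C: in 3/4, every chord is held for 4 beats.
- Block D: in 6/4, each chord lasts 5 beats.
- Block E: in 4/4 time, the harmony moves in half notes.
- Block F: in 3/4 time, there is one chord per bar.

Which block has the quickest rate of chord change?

A: 5 beats/bar ÷ 6 beats/chord = 5/6 chords/bar.
B: 4 beats/bar ÷ 1.5 beats/chord = 8/3 chords/bar.
C: 3 beats/bar ÷ 4 beats/chord = 0.75 chords/bar.
D: 6 beats/bar ÷ 5 beats/chord = 1.2 chords/bar.
E: 4 beats/bar ÷ 2 beats/chord = 2 chords/bar.
F: 3 beats/bar ÷ 3 beats/chord = 1 chord/bar.
Fastest is B at 8/3 chords/bar.

Block B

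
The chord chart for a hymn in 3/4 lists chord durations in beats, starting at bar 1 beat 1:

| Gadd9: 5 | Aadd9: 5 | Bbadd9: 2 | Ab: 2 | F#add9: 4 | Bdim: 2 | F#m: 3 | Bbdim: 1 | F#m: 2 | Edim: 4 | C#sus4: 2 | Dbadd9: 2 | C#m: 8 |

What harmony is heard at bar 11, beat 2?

Beat 2 of bar 11 is beat (11−1)×3 + 2 = 32 overall.
Running totals: Gadd9 ends at 5, Aadd9 ends at 10, Bbadd9 ends at 12, Ab ends at 14, F#add9 ends at 18, Bdim ends at 20, F#m ends at 23, Bbdim ends at 24, F#m ends at 26, Edim ends at 30, C#sus4 ends at 32.
Beat 32 falls within C#sus4.

C#sus4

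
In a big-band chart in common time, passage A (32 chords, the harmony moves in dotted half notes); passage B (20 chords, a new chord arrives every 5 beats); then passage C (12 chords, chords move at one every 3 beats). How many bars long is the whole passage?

58 bars

A: 32 × 3 = 96 beats = 24 bars.
B: 20 × 5 = 100 beats = 25 bars.
C: 12 × 3 = 36 beats = 9 bars.
Total: 24 + 25 + 9 = 58 bars.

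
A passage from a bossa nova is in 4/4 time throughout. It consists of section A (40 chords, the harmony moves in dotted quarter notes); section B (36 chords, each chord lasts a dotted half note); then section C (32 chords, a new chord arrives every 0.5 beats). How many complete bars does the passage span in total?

A: 40 × 1.5 = 60 beats = 15 bars.
B: 36 × 3 = 108 beats = 27 bars.
C: 32 × 0.5 = 16 beats = 4 bars.
Total: 15 + 27 + 4 = 46 bars.

46 bars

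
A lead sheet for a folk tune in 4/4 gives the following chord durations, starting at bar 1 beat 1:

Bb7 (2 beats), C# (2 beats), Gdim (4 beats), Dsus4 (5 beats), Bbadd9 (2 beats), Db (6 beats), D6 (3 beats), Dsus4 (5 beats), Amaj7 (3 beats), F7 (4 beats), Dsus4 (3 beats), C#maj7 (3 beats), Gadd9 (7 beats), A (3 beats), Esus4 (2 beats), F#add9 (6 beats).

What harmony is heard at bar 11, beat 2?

C#maj7

Beat 2 of bar 11 is beat (11−1)×4 + 2 = 42 overall.
Running totals: Bb7 ends at 2, C# ends at 4, Gdim ends at 8, Dsus4 ends at 13, Bbadd9 ends at 15, Db ends at 21, D6 ends at 24, Dsus4 ends at 29, Amaj7 ends at 32, F7 ends at 36, Dsus4 ends at 39, C#maj7 ends at 42.
Beat 42 falls within C#maj7.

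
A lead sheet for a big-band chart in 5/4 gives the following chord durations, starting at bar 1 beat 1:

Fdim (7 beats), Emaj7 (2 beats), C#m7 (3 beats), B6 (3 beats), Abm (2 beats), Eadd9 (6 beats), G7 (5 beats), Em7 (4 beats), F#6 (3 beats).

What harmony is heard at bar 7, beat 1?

Em7

Beat 1 of bar 7 is beat (7−1)×5 + 1 = 31 overall.
Running totals: Fdim ends at 7, Emaj7 ends at 9, C#m7 ends at 12, B6 ends at 15, Abm ends at 17, Eadd9 ends at 23, G7 ends at 28, Em7 ends at 32.
Beat 31 falls within Em7.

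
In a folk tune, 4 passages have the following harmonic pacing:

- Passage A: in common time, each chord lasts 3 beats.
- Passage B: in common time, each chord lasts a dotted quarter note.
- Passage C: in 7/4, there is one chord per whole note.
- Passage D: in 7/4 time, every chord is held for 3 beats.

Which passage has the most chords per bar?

A: 4 beats/bar ÷ 3 beats/chord = 4/3 chords/bar.
B: 4 beats/bar ÷ 1.5 beats/chord = 8/3 chords/bar.
C: 7 beats/bar ÷ 4 beats/chord = 1.75 chords/bar.
D: 7 beats/bar ÷ 3 beats/chord = 7/3 chords/bar.
Fastest is B at 8/3 chords/bar.

Passage B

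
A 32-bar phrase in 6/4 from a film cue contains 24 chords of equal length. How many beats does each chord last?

8 beats

32 bars × 6 beats/bar = 192 beats total.
192 beats ÷ 24 chords = 8 beats per chord.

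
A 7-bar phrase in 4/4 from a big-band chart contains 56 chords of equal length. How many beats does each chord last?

7 bars × 4 beats/bar = 28 beats total.
28 beats ÷ 56 chords = 0.5 beats per chord.
(That is an eighth note.)

0.5 beats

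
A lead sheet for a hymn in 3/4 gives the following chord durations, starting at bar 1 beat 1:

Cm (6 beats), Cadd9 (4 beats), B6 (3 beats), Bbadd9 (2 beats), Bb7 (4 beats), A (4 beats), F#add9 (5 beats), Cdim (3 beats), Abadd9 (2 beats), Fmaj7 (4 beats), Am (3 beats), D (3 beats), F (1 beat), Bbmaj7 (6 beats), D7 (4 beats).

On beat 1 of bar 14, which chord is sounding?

Am

Beat 1 of bar 14 is beat (14−1)×3 + 1 = 40 overall.
Running totals: Cm ends at 6, Cadd9 ends at 10, B6 ends at 13, Bbadd9 ends at 15, Bb7 ends at 19, A ends at 23, F#add9 ends at 28, Cdim ends at 31, Abadd9 ends at 33, Fmaj7 ends at 37, Am ends at 40.
Beat 40 falls within Am.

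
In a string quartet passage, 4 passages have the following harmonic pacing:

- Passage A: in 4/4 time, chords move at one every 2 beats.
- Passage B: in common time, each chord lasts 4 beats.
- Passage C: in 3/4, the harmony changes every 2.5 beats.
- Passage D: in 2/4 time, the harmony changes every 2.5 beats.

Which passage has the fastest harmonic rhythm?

Passage A

A: 4/2 = 2 chords/bar.
B: 4/4 = 1 chord/bar.
C: 3/2.5 = 1.2 chords/bar.
D: 2/2.5 = 0.8 chords/bar.
Fastest is A at 2 chords/bar.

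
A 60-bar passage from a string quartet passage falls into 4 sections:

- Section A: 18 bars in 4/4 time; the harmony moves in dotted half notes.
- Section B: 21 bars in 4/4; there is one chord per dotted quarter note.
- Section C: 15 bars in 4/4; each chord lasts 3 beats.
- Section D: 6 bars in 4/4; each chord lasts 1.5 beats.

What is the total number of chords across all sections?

116 chords

A: 18 bars × 4 beats = 72 beats; 3 beats/chord → 24 chords.
B: 21 bars × 4 beats = 84 beats; 1.5 beats/chord → 56 chords.
C: 15 bars × 4 beats = 60 beats; 3 beats/chord → 20 chords.
D: 6 bars × 4 beats = 24 beats; 1.5 beats/chord → 16 chords.
Total: 24 + 56 + 20 + 16 = 116.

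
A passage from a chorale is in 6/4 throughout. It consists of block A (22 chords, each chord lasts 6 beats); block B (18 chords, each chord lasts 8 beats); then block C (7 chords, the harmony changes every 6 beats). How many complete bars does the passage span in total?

53 bars

A: 22 × 6 = 132 beats = 22 bars.
B: 18 × 8 = 144 beats = 24 bars.
C: 7 × 6 = 42 beats = 7 bars.
Total: 22 + 24 + 7 = 53 bars.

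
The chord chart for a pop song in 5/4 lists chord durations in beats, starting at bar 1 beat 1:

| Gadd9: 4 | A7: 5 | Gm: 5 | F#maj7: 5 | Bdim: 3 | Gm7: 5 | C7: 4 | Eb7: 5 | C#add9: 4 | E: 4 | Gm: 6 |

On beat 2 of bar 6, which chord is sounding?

Gm7

Beat 2 of bar 6 is beat (6−1)×5 + 2 = 27 overall.
Running totals: Gadd9 ends at 4, A7 ends at 9, Gm ends at 14, F#maj7 ends at 19, Bdim ends at 22, Gm7 ends at 27.
Beat 27 falls within Gm7.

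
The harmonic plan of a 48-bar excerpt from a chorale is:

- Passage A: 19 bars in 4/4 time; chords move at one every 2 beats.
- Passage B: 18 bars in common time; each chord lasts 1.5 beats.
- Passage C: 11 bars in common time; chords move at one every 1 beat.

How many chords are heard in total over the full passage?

130 chords

A: 19·4 = 76 beats, 76/2 = 38 chords.
B: 18·4 = 72 beats, 72/1.5 = 48 chords.
C: 11·4 = 44 beats, 44/1 = 44 chords.
Total: 38 + 48 + 44 = 130.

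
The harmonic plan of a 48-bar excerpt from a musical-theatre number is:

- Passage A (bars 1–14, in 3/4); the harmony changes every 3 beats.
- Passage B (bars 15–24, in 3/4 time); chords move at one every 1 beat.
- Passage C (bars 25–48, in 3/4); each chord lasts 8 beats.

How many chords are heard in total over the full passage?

53 chords

A: 14 bars × 3 beats = 42 beats; 3 beats/chord → 14 chords.
B: 10 bars × 3 beats = 30 beats; 1 beat/chord → 30 chords.
C: 24 bars × 3 beats = 72 beats; 8 beats/chord → 9 chords.
Total: 14 + 30 + 9 = 53.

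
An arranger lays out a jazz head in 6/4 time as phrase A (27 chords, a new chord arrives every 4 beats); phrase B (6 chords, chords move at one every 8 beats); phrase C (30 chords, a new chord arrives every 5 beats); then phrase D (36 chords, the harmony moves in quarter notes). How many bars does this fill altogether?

57 bars

A: 27 × 4 = 108 beats = 18 bars.
B: 6 × 8 = 48 beats = 8 bars.
C: 30 × 5 = 150 beats = 25 bars.
D: 36 × 1 = 36 beats = 6 bars.
Total: 18 + 8 + 25 + 6 = 57 bars.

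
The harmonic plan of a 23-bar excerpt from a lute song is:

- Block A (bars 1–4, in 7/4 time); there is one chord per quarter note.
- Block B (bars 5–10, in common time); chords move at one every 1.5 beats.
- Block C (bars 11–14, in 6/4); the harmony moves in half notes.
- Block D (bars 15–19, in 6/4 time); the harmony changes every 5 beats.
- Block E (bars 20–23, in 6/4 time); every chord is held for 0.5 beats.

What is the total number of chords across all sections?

A: 4·7 = 28 beats, 28/1 = 28 chords.
B: 6·4 = 24 beats, 24/1.5 = 16 chords.
C: 4·6 = 24 beats, 24/2 = 12 chords.
D: 5·6 = 30 beats, 30/5 = 6 chords.
E: 4·6 = 24 beats, 24/0.5 = 48 chords.
Total: 28 + 16 + 12 + 6 + 48 = 110.

110 chords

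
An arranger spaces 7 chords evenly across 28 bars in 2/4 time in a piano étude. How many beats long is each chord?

8 beats

28 bars × 2 beats/bar = 56 beats total.
56 beats ÷ 7 chords = 8 beats per chord.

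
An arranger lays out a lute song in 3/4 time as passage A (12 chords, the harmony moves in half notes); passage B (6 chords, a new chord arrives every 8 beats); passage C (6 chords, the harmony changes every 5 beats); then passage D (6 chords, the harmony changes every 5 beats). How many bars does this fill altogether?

A: 12 × 2 = 24 beats = 8 bars.
B: 6 × 8 = 48 beats = 16 bars.
C: 6 × 5 = 30 beats = 10 bars.
D: 6 × 5 = 30 beats = 10 bars.
Total: 8 + 16 + 10 + 10 = 44 bars.

44 bars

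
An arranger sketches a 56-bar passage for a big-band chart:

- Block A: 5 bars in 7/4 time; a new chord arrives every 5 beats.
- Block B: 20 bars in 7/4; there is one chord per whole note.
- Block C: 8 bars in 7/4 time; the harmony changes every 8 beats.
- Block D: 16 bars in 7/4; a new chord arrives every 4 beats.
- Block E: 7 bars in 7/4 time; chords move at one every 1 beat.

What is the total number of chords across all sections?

126 chords

A: 5·7 = 35 beats, 35/5 = 7 chords.
B: 20·7 = 140 beats, 140/4 = 35 chords.
C: 8·7 = 56 beats, 56/8 = 7 chords.
D: 16·7 = 112 beats, 112/4 = 28 chords.
E: 7·7 = 49 beats, 49/1 = 49 chords.
Total: 7 + 35 + 7 + 28 + 49 = 126.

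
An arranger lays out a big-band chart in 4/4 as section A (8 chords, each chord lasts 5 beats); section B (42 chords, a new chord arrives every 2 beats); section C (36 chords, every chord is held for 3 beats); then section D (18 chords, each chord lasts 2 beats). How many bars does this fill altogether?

67 bars

A: 8 × 5 = 40 beats = 10 bars.
B: 42 × 2 = 84 beats = 21 bars.
C: 36 × 3 = 108 beats = 27 bars.
D: 18 × 2 = 36 beats = 9 bars.
Total: 10 + 21 + 27 + 9 = 67 bars.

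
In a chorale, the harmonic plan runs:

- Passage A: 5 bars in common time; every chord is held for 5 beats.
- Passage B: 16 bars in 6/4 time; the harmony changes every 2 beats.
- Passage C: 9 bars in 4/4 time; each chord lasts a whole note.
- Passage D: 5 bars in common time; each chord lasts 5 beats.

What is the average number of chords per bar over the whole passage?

13/7 chords per bar

A: 5 bars of 4 beats is 20 beats; at 5 beats each that's 4 chords.
B: 16 bars of 6 beats is 96 beats; at 2 beats each that's 48 chords.
C: 9 bars of 4 beats is 36 beats; at 4 beats each that's 9 chords.
D: 5 bars of 4 beats is 20 beats; at 5 beats each that's 4 chords.
Overall: 65 chords over 35 bars → 65/35 = 13/7 chords per bar.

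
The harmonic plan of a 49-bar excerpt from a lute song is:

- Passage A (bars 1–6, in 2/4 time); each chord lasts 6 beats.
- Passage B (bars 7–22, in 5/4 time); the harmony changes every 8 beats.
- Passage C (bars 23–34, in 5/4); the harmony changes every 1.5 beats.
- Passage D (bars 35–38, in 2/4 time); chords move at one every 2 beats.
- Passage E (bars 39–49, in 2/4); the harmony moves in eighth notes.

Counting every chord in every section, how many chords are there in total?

100 chords

A: 6 bars × 2 beats = 12 beats; 6 beats/chord → 2 chords.
B: 16 bars × 5 beats = 80 beats; 8 beats/chord → 10 chords.
C: 12 bars × 5 beats = 60 beats; 1.5 beats/chord → 40 chords.
D: 4 bars × 2 beats = 8 beats; 2 beats/chord → 4 chords.
E: 11 bars × 2 beats = 22 beats; 0.5 beats/chord → 44 chords.
Total: 2 + 10 + 40 + 4 + 44 = 100.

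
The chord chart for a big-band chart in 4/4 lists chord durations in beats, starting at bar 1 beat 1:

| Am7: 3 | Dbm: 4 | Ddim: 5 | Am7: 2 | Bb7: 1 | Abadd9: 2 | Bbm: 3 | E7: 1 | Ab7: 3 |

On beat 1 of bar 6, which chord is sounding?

E7

Beat 1 of bar 6 is beat (6−1)×4 + 1 = 21 overall.
Running totals: Am7 ends at 3, Dbm ends at 7, Ddim ends at 12, Am7 ends at 14, Bb7 ends at 15, Abadd9 ends at 17, Bbm ends at 20, E7 ends at 21.
Beat 21 falls within E7.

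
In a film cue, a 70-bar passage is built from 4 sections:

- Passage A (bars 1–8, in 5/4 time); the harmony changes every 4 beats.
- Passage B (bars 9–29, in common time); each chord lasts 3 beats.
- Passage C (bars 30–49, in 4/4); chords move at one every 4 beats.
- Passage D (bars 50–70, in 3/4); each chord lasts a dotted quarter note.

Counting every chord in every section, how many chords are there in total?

100 chords

A has 40 beats and chords last 4 each, so 10 chords.
B has 84 beats and chords last 3 each, so 28 chords.
C has 80 beats and chords last 4 each, so 20 chords.
D has 63 beats and chords last 1.5 each, so 42 chords.
Total: 10 + 28 + 20 + 42 = 100.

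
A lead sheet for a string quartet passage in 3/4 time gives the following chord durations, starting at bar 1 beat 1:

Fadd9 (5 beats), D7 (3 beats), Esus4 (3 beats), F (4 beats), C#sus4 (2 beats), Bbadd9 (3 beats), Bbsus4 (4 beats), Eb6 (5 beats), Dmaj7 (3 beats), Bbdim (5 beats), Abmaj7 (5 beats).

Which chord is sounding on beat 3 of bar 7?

Bbsus4

Beat 3 of bar 7 is beat (7−1)×3 + 3 = 21 overall.
Running totals: Fadd9 ends at 5, D7 ends at 8, Esus4 ends at 11, F ends at 15, C#sus4 ends at 17, Bbadd9 ends at 20, Bbsus4 ends at 24.
Beat 21 falls within Bbsus4.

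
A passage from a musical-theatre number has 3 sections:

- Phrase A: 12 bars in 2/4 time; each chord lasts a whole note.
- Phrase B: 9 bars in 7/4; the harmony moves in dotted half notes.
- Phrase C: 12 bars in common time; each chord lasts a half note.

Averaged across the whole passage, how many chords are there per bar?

17/11 chords per bar

A: 12 bars of 2 beats is 24 beats; at 4 beats each that's 6 chords.
B: 9 bars of 7 beats is 63 beats; at 3 beats each that's 21 chords.
C: 12 bars of 4 beats is 48 beats; at 2 beats each that's 24 chords.
Overall: 51 chords over 33 bars → 51/33 = 17/11 chords per bar.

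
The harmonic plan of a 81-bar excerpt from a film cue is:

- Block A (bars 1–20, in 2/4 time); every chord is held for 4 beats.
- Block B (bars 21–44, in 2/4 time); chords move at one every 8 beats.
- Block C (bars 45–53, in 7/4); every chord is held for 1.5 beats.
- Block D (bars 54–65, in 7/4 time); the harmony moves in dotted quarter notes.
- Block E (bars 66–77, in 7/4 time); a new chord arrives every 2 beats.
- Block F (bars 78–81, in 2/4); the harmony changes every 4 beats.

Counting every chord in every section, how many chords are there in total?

158 chords

A: 20·2 = 40 beats, 40/4 = 10 chords.
B: 24·2 = 48 beats, 48/8 = 6 chords.
C: 9·7 = 63 beats, 63/1.5 = 42 chords.
D: 12·7 = 84 beats, 84/1.5 = 56 chords.
E: 12·7 = 84 beats, 84/2 = 42 chords.
F: 4·2 = 8 beats, 8/4 = 2 chords.
Total: 10 + 6 + 42 + 56 + 42 + 2 = 158.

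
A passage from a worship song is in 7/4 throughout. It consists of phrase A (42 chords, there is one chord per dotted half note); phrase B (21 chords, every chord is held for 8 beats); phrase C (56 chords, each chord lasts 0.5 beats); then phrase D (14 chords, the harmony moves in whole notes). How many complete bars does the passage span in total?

A: 42 × 3 = 126 beats = 18 bars.
B: 21 × 8 = 168 beats = 24 bars.
C: 56 × 0.5 = 28 beats = 4 bars.
D: 14 × 4 = 56 beats = 8 bars.
Total: 18 + 24 + 4 + 8 = 54 bars.

54 bars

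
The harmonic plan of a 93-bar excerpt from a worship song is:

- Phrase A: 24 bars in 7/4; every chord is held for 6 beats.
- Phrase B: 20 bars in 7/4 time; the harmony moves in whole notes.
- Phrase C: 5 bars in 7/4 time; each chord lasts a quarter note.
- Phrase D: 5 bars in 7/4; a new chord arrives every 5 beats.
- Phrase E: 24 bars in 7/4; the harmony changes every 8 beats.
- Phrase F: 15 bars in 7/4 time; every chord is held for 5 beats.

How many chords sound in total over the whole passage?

147 chords

A: 24·7 = 168 beats, 168/6 = 28 chords.
B: 20·7 = 140 beats, 140/4 = 35 chords.
C: 5·7 = 35 beats, 35/1 = 35 chords.
D: 5·7 = 35 beats, 35/5 = 7 chords.
E: 24·7 = 168 beats, 168/8 = 21 chords.
F: 15·7 = 105 beats, 105/5 = 21 chords.
Total: 28 + 35 + 35 + 7 + 21 + 21 = 147.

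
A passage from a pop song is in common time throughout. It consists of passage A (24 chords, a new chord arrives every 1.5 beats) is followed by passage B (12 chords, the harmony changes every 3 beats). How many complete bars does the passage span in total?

A: 24 × 1.5 = 36 beats = 9 bars.
B: 12 × 3 = 36 beats = 9 bars.
Total: 9 + 9 = 18 bars.

18 bars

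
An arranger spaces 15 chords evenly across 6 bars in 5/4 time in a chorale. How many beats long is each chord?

6 bars × 5 beats/bar = 30 beats total.
30 beats ÷ 15 chords = 2 beats per chord.
(That is a half note.)

2 beats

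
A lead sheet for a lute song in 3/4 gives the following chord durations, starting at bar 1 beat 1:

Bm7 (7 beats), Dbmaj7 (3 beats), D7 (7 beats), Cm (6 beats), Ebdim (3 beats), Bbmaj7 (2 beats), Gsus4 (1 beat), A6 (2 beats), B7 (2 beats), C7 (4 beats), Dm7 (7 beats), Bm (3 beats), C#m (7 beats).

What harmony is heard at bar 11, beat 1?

A6

Beat 1 of bar 11 is beat (11−1)×3 + 1 = 31 overall.
Running totals: Bm7 ends at 7, Dbmaj7 ends at 10, D7 ends at 17, Cm ends at 23, Ebdim ends at 26, Bbmaj7 ends at 28, Gsus4 ends at 29, A6 ends at 31.
Beat 31 falls within A6.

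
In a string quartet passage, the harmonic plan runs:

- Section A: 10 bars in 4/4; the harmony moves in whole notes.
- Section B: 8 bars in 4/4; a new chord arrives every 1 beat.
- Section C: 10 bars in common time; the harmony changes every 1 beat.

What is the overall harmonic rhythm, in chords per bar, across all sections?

A: 10 bars of 4 beats is 40 beats; at 4 beats each that's 10 chords.
B: 8 bars of 4 beats is 32 beats; at 1 beat each that's 32 chords.
C: 10 bars of 4 beats is 40 beats; at 1 beat each that's 40 chords.
Overall: 82 chords over 28 bars → 82/28 = 41/14 chords per bar.

41/14 chords per bar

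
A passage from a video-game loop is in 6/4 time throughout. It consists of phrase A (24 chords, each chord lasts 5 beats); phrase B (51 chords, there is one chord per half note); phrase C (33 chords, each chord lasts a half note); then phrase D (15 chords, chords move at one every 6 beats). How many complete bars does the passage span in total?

A: 24 × 5 = 120 beats = 20 bars.
B: 51 × 2 = 102 beats = 17 bars.
C: 33 × 2 = 66 beats = 11 bars.
D: 15 × 6 = 90 beats = 15 bars.
Total: 20 + 17 + 11 + 15 = 63 bars.

63 bars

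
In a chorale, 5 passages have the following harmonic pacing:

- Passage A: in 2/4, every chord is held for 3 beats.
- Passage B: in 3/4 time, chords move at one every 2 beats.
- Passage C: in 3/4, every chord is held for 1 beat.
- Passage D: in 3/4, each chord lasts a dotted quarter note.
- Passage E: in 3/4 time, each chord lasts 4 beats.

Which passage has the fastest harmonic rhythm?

A: 2 beats/bar ÷ 3 beats/chord = 2/3 chords/bar.
B: 3 beats/bar ÷ 2 beats/chord = 1.5 chords/bar.
C: 3 beats/bar ÷ 1 beat/chord = 3 chords/bar.
D: 3 beats/bar ÷ 1.5 beats/chord = 2 chords/bar.
E: 3 beats/bar ÷ 4 beats/chord = 0.75 chords/bar.
Fastest is C at 3 chords/bar.

Passage C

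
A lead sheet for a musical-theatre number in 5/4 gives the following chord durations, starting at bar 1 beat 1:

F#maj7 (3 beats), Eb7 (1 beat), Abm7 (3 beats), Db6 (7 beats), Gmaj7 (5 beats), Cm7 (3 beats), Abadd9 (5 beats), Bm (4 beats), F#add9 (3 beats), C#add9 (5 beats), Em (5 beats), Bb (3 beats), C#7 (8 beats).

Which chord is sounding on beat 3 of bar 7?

F#add9

Beat 3 of bar 7 is beat (7−1)×5 + 3 = 33 overall.
Running totals: F#maj7 ends at 3, Eb7 ends at 4, Abm7 ends at 7, Db6 ends at 14, Gmaj7 ends at 19, Cm7 ends at 22, Abadd9 ends at 27, Bm ends at 31, F#add9 ends at 34.
Beat 33 falls within F#add9.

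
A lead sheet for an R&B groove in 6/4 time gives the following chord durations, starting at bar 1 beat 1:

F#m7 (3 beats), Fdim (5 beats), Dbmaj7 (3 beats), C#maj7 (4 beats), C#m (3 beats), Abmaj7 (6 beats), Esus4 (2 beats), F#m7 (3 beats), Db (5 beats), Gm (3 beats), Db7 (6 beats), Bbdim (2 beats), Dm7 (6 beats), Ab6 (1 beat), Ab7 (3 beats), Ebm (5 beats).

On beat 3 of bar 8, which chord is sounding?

Beat 3 of bar 8 is beat (8−1)×6 + 3 = 45 overall.
Running totals: F#m7 ends at 3, Fdim ends at 8, Dbmaj7 ends at 11, C#maj7 ends at 15, C#m ends at 18, Abmaj7 ends at 24, Esus4 ends at 26, F#m7 ends at 29, Db ends at 34, Gm ends at 37, Db7 ends at 43, Bbdim ends at 45.
Beat 45 falls within Bbdim.

Bbdim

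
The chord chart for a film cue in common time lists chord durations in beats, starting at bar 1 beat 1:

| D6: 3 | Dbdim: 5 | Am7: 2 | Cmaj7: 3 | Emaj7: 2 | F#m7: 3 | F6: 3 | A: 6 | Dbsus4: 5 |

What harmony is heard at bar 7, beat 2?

A

Beat 2 of bar 7 is beat (7−1)×4 + 2 = 26 overall.
Running totals: D6 ends at 3, Dbdim ends at 8, Am7 ends at 10, Cmaj7 ends at 13, Emaj7 ends at 15, F#m7 ends at 18, F6 ends at 21, A ends at 27.
Beat 26 falls within A.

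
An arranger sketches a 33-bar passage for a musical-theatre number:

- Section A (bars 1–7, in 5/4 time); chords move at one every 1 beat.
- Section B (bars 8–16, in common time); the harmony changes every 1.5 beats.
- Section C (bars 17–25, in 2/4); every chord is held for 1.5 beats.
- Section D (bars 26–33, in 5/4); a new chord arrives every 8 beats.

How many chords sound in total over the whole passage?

A has 35 beats and chords last 1 each, so 35 chords.
B has 36 beats and chords last 1.5 each, so 24 chords.
C has 18 beats and chords last 1.5 each, so 12 chords.
D has 40 beats and chords last 8 each, so 5 chords.
Total: 35 + 24 + 12 + 5 = 76.

76 chords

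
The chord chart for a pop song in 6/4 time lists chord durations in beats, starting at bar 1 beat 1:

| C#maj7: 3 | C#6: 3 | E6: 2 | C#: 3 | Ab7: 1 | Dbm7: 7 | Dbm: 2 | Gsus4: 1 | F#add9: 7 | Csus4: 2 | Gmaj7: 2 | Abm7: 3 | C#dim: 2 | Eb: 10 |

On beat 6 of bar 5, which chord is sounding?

Csus4

Beat 6 of bar 5 is beat (5−1)×6 + 6 = 30 overall.
Running totals: C#maj7 ends at 3, C#6 ends at 6, E6 ends at 8, C# ends at 11, Ab7 ends at 12, Dbm7 ends at 19, Dbm ends at 21, Gsus4 ends at 22, F#add9 ends at 29, Csus4 ends at 31.
Beat 30 falls within Csus4.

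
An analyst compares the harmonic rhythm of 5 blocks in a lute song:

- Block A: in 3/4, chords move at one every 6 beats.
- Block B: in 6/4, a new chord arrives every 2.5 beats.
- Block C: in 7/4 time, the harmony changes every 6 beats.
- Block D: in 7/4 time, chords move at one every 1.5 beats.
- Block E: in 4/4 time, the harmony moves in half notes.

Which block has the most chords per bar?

A: 3 beats/bar ÷ 6 beats/chord = 0.5 chords/bar.
B: 6 beats/bar ÷ 2.5 beats/chord = 2.4 chords/bar.
C: 7 beats/bar ÷ 6 beats/chord = 7/6 chords/bar.
D: 7 beats/bar ÷ 1.5 beats/chord = 14/3 chords/bar.
E: 4 beats/bar ÷ 2 beats/chord = 2 chords/bar.
Fastest is D at 14/3 chords/bar.

Block D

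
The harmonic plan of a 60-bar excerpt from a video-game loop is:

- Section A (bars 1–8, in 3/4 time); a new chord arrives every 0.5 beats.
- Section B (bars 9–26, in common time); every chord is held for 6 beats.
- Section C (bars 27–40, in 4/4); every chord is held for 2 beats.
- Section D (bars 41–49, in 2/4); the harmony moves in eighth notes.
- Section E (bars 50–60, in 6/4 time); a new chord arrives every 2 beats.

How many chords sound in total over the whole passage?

A: 8·3 = 24 beats, 24/0.5 = 48 chords.
B: 18·4 = 72 beats, 72/6 = 12 chords.
C: 14·4 = 56 beats, 56/2 = 28 chords.
D: 9·2 = 18 beats, 18/0.5 = 36 chords.
E: 11·6 = 66 beats, 66/2 = 33 chords.
Total: 48 + 12 + 28 + 36 + 33 = 157.

157 chords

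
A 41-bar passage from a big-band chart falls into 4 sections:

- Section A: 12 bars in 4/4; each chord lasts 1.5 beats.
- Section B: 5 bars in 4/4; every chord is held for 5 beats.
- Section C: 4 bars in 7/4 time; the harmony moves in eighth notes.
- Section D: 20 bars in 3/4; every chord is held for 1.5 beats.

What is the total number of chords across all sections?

132 chords

A has 48 beats and chords last 1.5 each, so 32 chords.
B has 20 beats and chords last 5 each, so 4 chords.
C has 28 beats and chords last 0.5 each, so 56 chords.
D has 60 beats and chords last 1.5 each, so 40 chords.
Total: 32 + 4 + 56 + 40 = 132.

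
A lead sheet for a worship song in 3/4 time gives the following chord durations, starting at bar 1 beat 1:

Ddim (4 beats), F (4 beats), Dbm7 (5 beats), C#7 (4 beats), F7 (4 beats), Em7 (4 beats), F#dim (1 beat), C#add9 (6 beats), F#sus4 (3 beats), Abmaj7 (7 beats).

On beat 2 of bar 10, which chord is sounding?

C#add9

Beat 2 of bar 10 is beat (10−1)×3 + 2 = 29 overall.
Running totals: Ddim ends at 4, F ends at 8, Dbm7 ends at 13, C#7 ends at 17, F7 ends at 21, Em7 ends at 25, F#dim ends at 26, C#add9 ends at 32.
Beat 29 falls within C#add9.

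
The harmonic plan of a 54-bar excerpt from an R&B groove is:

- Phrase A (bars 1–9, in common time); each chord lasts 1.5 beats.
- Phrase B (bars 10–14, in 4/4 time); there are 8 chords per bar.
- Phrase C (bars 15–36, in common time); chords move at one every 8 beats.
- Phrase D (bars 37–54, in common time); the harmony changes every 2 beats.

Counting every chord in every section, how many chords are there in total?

111 chords

A: 9 bars × 4 beats = 36 beats; 1.5 beats/chord → 24 chords.
B: 5 bars × 4 beats = 20 beats; 0.5 beats/chord → 40 chords.
C: 22 bars × 4 beats = 88 beats; 8 beats/chord → 11 chords.
D: 18 bars × 4 beats = 72 beats; 2 beats/chord → 36 chords.
Total: 24 + 40 + 11 + 36 = 111.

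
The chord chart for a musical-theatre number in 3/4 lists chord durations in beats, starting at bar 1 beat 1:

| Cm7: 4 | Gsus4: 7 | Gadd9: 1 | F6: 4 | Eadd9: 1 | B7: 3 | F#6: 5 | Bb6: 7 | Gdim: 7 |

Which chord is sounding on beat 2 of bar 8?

Beat 2 of bar 8 is beat (8−1)×3 + 2 = 23 overall.
Running totals: Cm7 ends at 4, Gsus4 ends at 11, Gadd9 ends at 12, F6 ends at 16, Eadd9 ends at 17, B7 ends at 20, F#6 ends at 25.
Beat 23 falls within F#6.

F#6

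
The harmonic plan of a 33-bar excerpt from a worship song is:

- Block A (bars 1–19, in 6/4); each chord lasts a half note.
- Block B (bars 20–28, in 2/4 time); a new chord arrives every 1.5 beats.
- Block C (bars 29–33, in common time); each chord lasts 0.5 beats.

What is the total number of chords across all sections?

A has 114 beats and chords last 2 each, so 57 chords.
B has 18 beats and chords last 1.5 each, so 12 chords.
C has 20 beats and chords last 0.5 each, so 40 chords.
Total: 57 + 12 + 40 = 109.

109 chords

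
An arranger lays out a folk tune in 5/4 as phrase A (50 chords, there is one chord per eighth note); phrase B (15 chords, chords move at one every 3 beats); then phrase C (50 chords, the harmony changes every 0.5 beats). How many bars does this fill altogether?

19 bars

A: 50 × 0.5 = 25 beats = 5 bars.
B: 15 × 3 = 45 beats = 9 bars.
C: 50 × 0.5 = 25 beats = 5 bars.
Total: 5 + 9 + 5 = 19 bars.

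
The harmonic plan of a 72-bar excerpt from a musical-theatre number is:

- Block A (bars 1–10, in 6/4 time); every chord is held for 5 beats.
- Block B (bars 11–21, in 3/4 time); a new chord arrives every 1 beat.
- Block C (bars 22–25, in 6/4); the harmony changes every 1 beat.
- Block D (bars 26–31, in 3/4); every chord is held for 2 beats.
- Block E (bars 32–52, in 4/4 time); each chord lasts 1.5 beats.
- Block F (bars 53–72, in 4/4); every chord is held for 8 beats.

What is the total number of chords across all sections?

144 chords

A: 10 bars × 6 beats = 60 beats; 5 beats/chord → 12 chords.
B: 11 bars × 3 beats = 33 beats; 1 beat/chord → 33 chords.
C: 4 bars × 6 beats = 24 beats; 1 beat/chord → 24 chords.
D: 6 bars × 3 beats = 18 beats; 2 beats/chord → 9 chords.
E: 21 bars × 4 beats = 84 beats; 1.5 beats/chord → 56 chords.
F: 20 bars × 4 beats = 80 beats; 8 beats/chord → 10 chords.
Total: 12 + 33 + 24 + 9 + 56 + 10 = 144.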